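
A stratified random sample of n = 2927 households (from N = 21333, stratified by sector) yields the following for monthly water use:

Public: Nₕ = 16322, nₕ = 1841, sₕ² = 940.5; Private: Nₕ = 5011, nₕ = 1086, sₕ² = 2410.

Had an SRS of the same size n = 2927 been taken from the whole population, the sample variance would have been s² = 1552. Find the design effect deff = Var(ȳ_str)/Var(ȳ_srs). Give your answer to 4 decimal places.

0.7896

Var(ȳ_str) = Σ Wₕ²(1−fₕ)sₕ²/nₕ with Wₕ = Nₕ/21333:
  Public: (16322/21333)²·(1−1841/16322)·940.5/1841 = 0.26532188
  Private: (5011/21333)²·(1−1086/5011)·2410/1086 = 0.095906361
  → Var(ȳ_str) = 0.36122824.
Var(ȳ_srs) = (1 − 2927/21333)·1552/2927 = 0.4574846.
deff = 0.36122824 / 0.4574846 = 0.7896.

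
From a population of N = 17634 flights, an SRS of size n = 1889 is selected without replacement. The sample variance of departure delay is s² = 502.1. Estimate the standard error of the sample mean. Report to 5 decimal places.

0.48716

Under SRS without replacement, Var(ȳ) = (1 − f)·s²/n with f = n/N = 1889/17634 = 0.10712260.
Var(ȳ) = (1 − 0.10712260)·502.1/1889 = 0.89287740·0.26580201 = 0.23732861.
SE(ȳ) = √(0.23732861) = 0.48716.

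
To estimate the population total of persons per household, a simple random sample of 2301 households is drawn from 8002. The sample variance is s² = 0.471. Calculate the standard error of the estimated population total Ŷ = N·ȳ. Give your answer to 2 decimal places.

Var(Ŷ) = N²·Var(ȳ) = N²·(1 − n/N)·s²/n.
f = 2301/8002 = 0.28755311; Var(ȳ) = 0.71244689·0.471/2301 = 1.4583333 × 10^-4.
Var(Ŷ) = 8002² · (1.4583333 × 10^-4) = 9338.0004.
SE(Ŷ) = √(9338.0004) = 96.63.

96.63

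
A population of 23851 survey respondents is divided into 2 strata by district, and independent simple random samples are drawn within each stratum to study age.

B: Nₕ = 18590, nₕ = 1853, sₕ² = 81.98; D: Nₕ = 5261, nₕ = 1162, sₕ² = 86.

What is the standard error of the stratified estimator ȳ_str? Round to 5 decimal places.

0.16433

Var(ȳ_str) = Σₕ Wₕ²(1 − fₕ)sₕ²/nₕ with Wₕ = Nₕ/N, N = 23851.
B: Wₕ = 0.77942225; term = 0.77942225²·(1 − 0.09967725)·81.98/1853 = 0.024197824.
D: Wₕ = 0.22057775; term = 0.22057775²·(1 − 0.22087056)·86/1162 = 0.0028055975.
Sum = 0.027003422.
SE = √(0.027003422) = 0.16433.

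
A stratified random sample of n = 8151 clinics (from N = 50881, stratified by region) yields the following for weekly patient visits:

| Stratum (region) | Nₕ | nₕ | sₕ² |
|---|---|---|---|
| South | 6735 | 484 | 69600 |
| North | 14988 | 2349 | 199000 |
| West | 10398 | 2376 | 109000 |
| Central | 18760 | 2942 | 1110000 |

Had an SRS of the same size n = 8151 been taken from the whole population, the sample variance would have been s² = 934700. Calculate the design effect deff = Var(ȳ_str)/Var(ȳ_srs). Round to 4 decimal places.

0.5531

Var(ȳ_str) = Σ Wₕ²(1−fₕ)sₕ²/nₕ with Wₕ = Nₕ/50881:
  South: (6735/50881)²·(1−484/6735)·69600/484 = 2.3385125
  North: (14988/50881)²·(1−2349/14988)·199000/2349 = 6.1989079
  West: (10398/50881)²·(1−2376/10398)·109000/2376 = 1.4780913
  Central: (18760/50881)²·(1−2942/18760)·1110000/2942 = 43.246746
  → Var(ȳ_str) = 53.262258.
Var(ȳ_srs) = (1 − 8151/50881)·934700/8151 = 96.302731.
deff = 53.262258 / 96.302731 = 0.5531.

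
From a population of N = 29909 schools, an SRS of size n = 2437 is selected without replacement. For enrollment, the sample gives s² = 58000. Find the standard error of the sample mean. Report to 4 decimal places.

Under SRS without replacement, Var(ȳ) = (1 − f)·s²/n with f = n/N = 2437/29909 = 0.08148049.
Var(ȳ) = (1 − 0.08148049)·58000/2437 = 0.91851951·23.799754 = 21.860538.
SE(ȳ) = √(21.860538) = 4.6755.

4.6755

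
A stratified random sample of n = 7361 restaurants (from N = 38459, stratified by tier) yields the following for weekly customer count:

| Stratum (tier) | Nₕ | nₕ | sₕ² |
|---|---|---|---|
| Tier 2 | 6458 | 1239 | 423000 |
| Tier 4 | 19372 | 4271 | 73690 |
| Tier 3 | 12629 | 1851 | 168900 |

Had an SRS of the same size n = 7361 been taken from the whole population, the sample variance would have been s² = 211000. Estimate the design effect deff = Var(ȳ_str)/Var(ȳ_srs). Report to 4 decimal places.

Var(ȳ_str) = Σ Wₕ²(1−fₕ)sₕ²/nₕ with Wₕ = Nₕ/38459:
  Tier 2: (6458/38459)²·(1−1239/6458)·423000/1239 = 7.7796207
  Tier 4: (19372/38459)²·(1−4271/19372)·73690/4271 = 3.4124255
  Tier 3: (12629/38459)²·(1−1851/12629)·168900/1851 = 8.3971981
  → Var(ȳ_str) = 19.589244.
Var(ȳ_srs) = (1 − 7361/38459)·211000/7361 = 23.178222.
deff = 19.589244 / 23.178222 = 0.8452.

0.8452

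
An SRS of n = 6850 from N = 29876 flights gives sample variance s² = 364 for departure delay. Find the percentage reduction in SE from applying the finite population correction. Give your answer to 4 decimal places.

12.2094

f = n/N = 6850/29876 = 0.22928103.
SE_no-fpc = √(s²/n) = 0.2305183; SE_fpc = √((1−f)s²/n) = 0.2023734.
Ratio = √(1−f) = 0.87790602. Reduction = 100·(1 − 0.87790602) = 12.2094%.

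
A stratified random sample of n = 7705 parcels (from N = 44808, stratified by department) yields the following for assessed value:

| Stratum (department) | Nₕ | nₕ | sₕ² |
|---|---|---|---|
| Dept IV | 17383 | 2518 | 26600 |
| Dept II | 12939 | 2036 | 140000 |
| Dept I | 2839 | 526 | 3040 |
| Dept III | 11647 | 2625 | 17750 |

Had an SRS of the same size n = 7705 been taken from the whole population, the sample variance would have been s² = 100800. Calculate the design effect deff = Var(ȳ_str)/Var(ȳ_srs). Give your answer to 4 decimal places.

Var(ȳ_str) = Σ Wₕ²(1−fₕ)sₕ²/nₕ with Wₕ = Nₕ/44808:
  Dept IV: (17383/44808)²·(1−2518/17383)·26600/2518 = 1.359579
  Dept II: (12939/44808)²·(1−2036/12939)·140000/2036 = 4.8315432
  Dept I: (2839/44808)²·(1−526/2839)·3040/526 = 0.018902435
  Dept III: (11647/44808)²·(1−2625/11647)·17750/2625 = 0.35389533
  → Var(ȳ_str) = 6.56392.
Var(ȳ_srs) = (1 − 7705/44808)·100800/7705 = 10.832816.
deff = 6.56392 / 10.832816 = 0.6059.

0.6059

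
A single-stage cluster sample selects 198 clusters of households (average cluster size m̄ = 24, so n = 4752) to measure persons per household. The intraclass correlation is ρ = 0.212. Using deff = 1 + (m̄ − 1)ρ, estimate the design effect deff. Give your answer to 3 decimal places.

deff = 1 + (24 − 1)·0.212 = 1 + 4.876 = 5.876.

5.876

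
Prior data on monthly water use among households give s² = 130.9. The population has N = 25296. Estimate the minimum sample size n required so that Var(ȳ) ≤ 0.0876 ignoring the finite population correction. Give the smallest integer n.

Without fpc, n₀ = s²/D = 130.9/0.0876 = 1494.2922.
Rounding up, n = 1495.

1495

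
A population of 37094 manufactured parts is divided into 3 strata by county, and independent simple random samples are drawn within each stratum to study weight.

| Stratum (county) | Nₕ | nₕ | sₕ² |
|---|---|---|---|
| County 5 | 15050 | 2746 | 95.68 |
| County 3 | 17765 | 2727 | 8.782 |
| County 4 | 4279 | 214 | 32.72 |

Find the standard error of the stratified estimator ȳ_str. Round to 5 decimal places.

Var(ȳ_str) = Σₕ Wₕ²(1 − fₕ)sₕ²/nₕ with Wₕ = Nₕ/N, N = 37094.
County 5: Wₕ = 0.40572599; term = 0.40572599²·(1 − 0.18245847)·95.68/2746 = 0.0046891715.
County 3: Wₕ = 0.47891842; term = 0.47891842²·(1 − 0.15350408)·8.782/2727 = 6.2525367 × 10^-4.
County 4: Wₕ = 0.11535558; term = 0.11535558²·(1 − 0.05001168)·32.72/214 = 0.0019328361.
Sum = 0.0072472613.
SE = √(0.0072472613) = 0.08513.

0.08513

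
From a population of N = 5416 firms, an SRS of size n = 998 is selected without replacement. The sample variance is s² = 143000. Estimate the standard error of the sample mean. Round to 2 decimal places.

Under SRS without replacement, Var(ȳ) = (1 − f)·s²/n with f = n/N = 998/5416 = 0.18426883.
Var(ȳ) = (1 − 0.18426883)·143000/998 = 0.81573117·143.28657 = 116.88332.
SE(ȳ) = √(116.88332) = 10.81.

10.81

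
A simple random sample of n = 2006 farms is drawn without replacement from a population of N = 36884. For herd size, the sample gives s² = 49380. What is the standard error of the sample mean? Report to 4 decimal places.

4.8247

Under SRS without replacement, Var(ȳ) = (1 − f)·s²/n with f = n/N = 2006/36884 = 0.05438673.
Var(ȳ) = (1 − 0.05438673)·49380/2006 = 0.94561327·24.616152 = 23.27736.
SE(ȳ) = √(23.27736) = 4.8247.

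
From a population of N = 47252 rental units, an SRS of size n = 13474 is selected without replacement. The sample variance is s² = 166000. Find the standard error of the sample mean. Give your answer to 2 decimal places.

Under SRS without replacement, Var(ȳ) = (1 − f)·s²/n with f = n/N = 13474/47252 = 0.28515195.
Var(ȳ) = (1 − 0.28515195)·166000/13474 = 0.71484805·12.320024 = 8.8069449.
SE(ȳ) = √(8.8069449) = 2.97.

2.97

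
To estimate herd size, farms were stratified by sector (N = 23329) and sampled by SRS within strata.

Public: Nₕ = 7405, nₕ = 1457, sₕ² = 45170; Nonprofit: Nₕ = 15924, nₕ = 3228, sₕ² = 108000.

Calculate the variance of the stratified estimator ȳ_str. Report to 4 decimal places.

Var(ȳ_str) = Σₕ Wₕ²(1 − fₕ)sₕ²/nₕ with Wₕ = Nₕ/N, N = 23329.
Public: Wₕ = 0.31741609; term = 0.31741609²·(1 − 0.19675895)·45170/1457 = 2.5089633.
Nonprofit: Wₕ = 0.68258391; term = 0.68258391²·(1 − 0.20271289)·108000/3228 = 12.428453.
Sum = 14.937416.

14.9374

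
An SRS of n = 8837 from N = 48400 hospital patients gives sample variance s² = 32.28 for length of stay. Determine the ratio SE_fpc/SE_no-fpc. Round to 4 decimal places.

f = n/N = 8837/48400 = 0.18258264.
SE_no-fpc = √(s²/n) = 0.060438592; SE_fpc = √((1−f)s²/n) = 0.054643217.
Ratio = √(1−f) = 0.90411136.

0.9041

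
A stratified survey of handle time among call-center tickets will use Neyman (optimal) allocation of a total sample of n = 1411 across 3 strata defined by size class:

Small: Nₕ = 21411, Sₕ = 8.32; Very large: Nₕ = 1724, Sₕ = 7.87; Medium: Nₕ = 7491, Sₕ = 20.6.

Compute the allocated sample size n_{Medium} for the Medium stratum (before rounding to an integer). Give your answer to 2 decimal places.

Neyman allocation: nₕ = n·NₕSₕ / Σⱼ NⱼSⱼ.
Σ NⱼSⱼ = 21411·8.32 + 1724·7.87 + 7491·20.6 = 346022.
n_{Medium} = 1411·7491·20.6 / 346022 = 629.26.

629.26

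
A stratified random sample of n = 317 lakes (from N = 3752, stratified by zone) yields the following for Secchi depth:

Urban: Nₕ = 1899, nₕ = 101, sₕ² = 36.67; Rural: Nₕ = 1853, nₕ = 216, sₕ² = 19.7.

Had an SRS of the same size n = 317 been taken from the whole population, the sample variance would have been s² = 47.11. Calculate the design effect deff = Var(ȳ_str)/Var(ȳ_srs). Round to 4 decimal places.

Var(ȳ_str) = Σ Wₕ²(1−fₕ)sₕ²/nₕ with Wₕ = Nₕ/3752:
  Urban: (1899/3752)²·(1−101/1899)·36.67/101 = 0.088059969
  Rural: (1853/3752)²·(1−216/1853)·19.7/216 = 0.019652188
  → Var(ȳ_str) = 0.10771216.
Var(ȳ_srs) = (1 − 317/3752)·47.11/317 = 0.13605602.
deff = 0.10771216 / 0.13605602 = 0.7917.

0.7917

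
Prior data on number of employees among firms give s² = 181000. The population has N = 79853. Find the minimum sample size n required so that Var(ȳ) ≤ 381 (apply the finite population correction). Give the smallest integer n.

Without fpc, n₀ = s²/D = 181000/381 = 475.0656.
With fpc, (1 − n/N)·s²/n ≤ D requires n ≥ n₀/(1 + n₀/N) = 475.0656/(1 + 475.0656/79853) = 472.2560.
Rounding up, n = 473.

473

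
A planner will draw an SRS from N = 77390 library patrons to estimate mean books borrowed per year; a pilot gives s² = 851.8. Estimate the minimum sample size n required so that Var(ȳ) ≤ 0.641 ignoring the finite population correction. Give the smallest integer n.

Without fpc, n₀ = s²/D = 851.8/0.641 = 1328.8612.
Rounding up, n = 1329.

1329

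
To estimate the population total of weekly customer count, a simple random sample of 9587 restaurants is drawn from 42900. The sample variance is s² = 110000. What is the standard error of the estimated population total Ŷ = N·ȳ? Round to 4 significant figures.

Var(Ŷ) = N²·Var(ȳ) = N²·(1 − n/N)·s²/n.
f = 9587/42900 = 0.22347319; Var(ȳ) = 0.77652681·110000/9587 = 8.9097683.
Var(Ŷ) = 42900² · 8.9097683 = 1.6397627 × 10^10.
SE(Ŷ) = √(1.6397627 × 10^10) = 128100.

128100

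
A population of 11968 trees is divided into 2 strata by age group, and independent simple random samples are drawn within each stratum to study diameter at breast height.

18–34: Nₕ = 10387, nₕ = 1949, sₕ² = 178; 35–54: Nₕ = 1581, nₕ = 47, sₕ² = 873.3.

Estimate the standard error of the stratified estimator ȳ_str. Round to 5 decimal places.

Var(ȳ_str) = Σₕ Wₕ²(1 − fₕ)sₕ²/nₕ with Wₕ = Nₕ/N, N = 11968.
18–34: Wₕ = 0.86789773; term = 0.86789773²·(1 − 0.18763839)·178/1949 = 0.055884923.
35–54: Wₕ = 0.13210227; term = 0.13210227²·(1 − 0.02972802)·873.3/47 = 0.31461518.
Sum = 0.3705001.
SE = √(0.3705001) = 0.60869.

0.60869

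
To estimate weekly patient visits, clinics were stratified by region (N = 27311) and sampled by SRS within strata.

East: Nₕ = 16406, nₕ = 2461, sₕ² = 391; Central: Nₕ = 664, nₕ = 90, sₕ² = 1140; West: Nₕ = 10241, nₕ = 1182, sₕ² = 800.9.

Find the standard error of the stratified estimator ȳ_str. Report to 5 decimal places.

0.37347

Var(ȳ_str) = Σₕ Wₕ²(1 − fₕ)sₕ²/nₕ with Wₕ = Nₕ/N, N = 27311.
East: Wₕ = 0.60071034; term = 0.60071034²·(1 − 0.15000610)·391/2461 = 0.048731655.
Central: Wₕ = 0.02431255; term = 0.02431255²·(1 − 0.13554217)·1140/90 = 0.0064724262.
West: Wₕ = 0.37497712; term = 0.37497712²·(1 − 0.11541842)·800.9/1182 = 0.084276839.
Sum = 0.13948092.
SE = √(0.13948092) = 0.37347.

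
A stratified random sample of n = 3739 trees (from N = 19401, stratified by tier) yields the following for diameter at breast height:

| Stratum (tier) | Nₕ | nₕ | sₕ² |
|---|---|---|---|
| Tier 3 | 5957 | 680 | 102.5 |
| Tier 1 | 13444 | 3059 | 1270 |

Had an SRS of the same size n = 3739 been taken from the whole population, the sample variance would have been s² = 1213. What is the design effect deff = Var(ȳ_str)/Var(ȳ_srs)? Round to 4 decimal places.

0.6361

Var(ȳ_str) = Σ Wₕ²(1−fₕ)sₕ²/nₕ with Wₕ = Nₕ/19401:
  Tier 3: (5957/19401)²·(1−680/5957)·102.5/680 = 0.012588715
  Tier 1: (13444/19401)²·(1−3059/13444)·1270/3059 = 0.15399656
  → Var(ȳ_str) = 0.16658528.
Var(ȳ_srs) = (1 − 3739/19401)·1213/3739 = 0.26189574.
deff = 0.16658528 / 0.26189574 = 0.6361.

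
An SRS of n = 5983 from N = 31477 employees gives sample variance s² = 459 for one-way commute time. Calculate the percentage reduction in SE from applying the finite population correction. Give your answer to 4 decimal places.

f = n/N = 5983/31477 = 0.19007529.
SE_no-fpc = √(s²/n) = 0.276979; SE_fpc = √((1−f)s²/n) = 0.24926951.
Ratio = √(1−f) = 0.89995817. Reduction = 100·(1 − 0.89995817) = 10.0042%.

10.0042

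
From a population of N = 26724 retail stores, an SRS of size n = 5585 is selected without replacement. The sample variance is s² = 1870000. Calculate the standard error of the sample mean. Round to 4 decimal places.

Under SRS without replacement, Var(ȳ) = (1 − f)·s²/n with f = n/N = 5585/26724 = 0.20898818.
Var(ȳ) = (1 − 0.20898818)·1870000/5585 = 0.79101182·334.82543 = 264.85087.
SE(ȳ) = √(264.85087) = 16.2742.

16.2742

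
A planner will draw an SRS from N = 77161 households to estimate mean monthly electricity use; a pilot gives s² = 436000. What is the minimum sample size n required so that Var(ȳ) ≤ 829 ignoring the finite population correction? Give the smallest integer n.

526

Without fpc, n₀ = s²/D = 436000/829 = 525.9349.
Rounding up, n = 526.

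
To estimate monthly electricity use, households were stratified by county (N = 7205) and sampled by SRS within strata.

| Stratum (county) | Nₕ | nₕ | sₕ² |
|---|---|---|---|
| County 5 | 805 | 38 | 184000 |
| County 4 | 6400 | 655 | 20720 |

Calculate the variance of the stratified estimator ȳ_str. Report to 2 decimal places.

80.00

Var(ȳ_str) = Σₕ Wₕ²(1 − fₕ)sₕ²/nₕ with Wₕ = Nₕ/N, N = 7205.
County 5: Wₕ = 0.11172797; term = 0.11172797²·(1 − 0.04720497)·184000/38 = 57.591382.
County 4: Wₕ = 0.88827203; term = 0.88827203²·(1 − 0.10234375)·20720/655 = 22.405286.
Sum = 79.996668.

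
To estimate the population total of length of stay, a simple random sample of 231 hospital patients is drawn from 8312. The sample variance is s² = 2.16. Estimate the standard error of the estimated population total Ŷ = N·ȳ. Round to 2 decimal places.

Var(Ŷ) = N²·Var(ȳ) = N²·(1 − n/N)·s²/n.
f = 231/8312 = 0.02779115; Var(ȳ) = 0.97220885·2.16/231 = 0.0090907841.
Var(Ŷ) = 8312² · 0.0090907841 = 628076.31.
SE(Ŷ) = √(628076.31) = 792.51.

792.51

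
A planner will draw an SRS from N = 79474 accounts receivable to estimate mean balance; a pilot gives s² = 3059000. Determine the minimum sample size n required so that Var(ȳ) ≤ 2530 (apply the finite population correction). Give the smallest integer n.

Without fpc, n₀ = s²/D = 3059000/2530 = 1209.0909.
With fpc, (1 − n/N)·s²/n ≤ D requires n ≥ n₀/(1 + n₀/N) = 1209.0909/(1 + 1209.0909/79474) = 1190.9719.
Rounding up, n = 1191.

1191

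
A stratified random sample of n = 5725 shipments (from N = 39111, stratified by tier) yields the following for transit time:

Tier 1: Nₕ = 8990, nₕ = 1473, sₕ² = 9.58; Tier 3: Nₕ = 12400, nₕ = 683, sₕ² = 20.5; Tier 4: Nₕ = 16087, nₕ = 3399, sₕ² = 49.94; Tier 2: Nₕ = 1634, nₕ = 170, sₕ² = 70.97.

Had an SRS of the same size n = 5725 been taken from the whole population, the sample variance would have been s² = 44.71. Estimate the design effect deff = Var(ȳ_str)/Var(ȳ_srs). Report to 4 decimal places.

Var(ȳ_str) = Σ Wₕ²(1−fₕ)sₕ²/nₕ with Wₕ = Nₕ/39111:
  Tier 1: (8990/39111)²·(1−1473/8990)·9.58/1473 = 2.8732219 × 10^-4
  Tier 3: (12400/39111)²·(1−683/12400)·20.5/683 = 0.0028508439
  Tier 4: (16087/39111)²·(1−3399/16087)·49.94/3399 = 0.0019605041
  Tier 2: (1634/39111)²·(1−170/1634)·70.97/170 = 6.5286167 × 10^-4
  → Var(ȳ_str) = 0.0057515319.
Var(ȳ_srs) = (1 − 5725/39111)·44.71/5725 = 0.0066664503.
deff = 0.0057515319 / 0.0066664503 = 0.8628.

0.8628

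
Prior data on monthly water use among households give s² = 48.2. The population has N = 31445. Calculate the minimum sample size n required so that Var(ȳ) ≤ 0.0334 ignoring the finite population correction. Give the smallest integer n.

Without fpc, n₀ = s²/D = 48.2/0.0334 = 1443.1138.
Rounding up, n = 1444.

1444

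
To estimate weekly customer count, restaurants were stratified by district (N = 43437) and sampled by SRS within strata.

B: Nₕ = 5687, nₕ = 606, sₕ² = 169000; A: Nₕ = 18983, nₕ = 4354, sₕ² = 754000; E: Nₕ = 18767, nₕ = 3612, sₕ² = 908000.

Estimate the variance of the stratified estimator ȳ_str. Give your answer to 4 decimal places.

67.6533

Var(ȳ_str) = Σₕ Wₕ²(1 − fₕ)sₕ²/nₕ with Wₕ = Nₕ/N, N = 43437.
B: Wₕ = 0.13092525; term = 0.13092525²·(1 − 0.10655882)·169000/606 = 4.2709733.
A: Wₕ = 0.43702374; term = 0.43702374²·(1 − 0.22936311)·754000/4354 = 25.488411.
E: Wₕ = 0.43205102; term = 0.43205102²·(1 − 0.19246550)·908000/3612 = 37.893896.
Sum = 67.65328.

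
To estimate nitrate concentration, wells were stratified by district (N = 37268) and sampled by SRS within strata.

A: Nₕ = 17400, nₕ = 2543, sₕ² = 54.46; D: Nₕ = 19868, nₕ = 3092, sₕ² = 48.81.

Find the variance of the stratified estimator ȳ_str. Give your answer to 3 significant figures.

Var(ȳ_str) = Σₕ Wₕ²(1 − fₕ)sₕ²/nₕ with Wₕ = Nₕ/N, N = 37268.
A: Wₕ = 0.46688848; term = 0.46688848²·(1 − 0.14614943)·54.46/2543 = 0.00398602.
D: Wₕ = 0.53311152; term = 0.53311152²·(1 − 0.15562714)·48.81/3092 = 0.0037882595.
Sum = 0.0077742795.

0.00777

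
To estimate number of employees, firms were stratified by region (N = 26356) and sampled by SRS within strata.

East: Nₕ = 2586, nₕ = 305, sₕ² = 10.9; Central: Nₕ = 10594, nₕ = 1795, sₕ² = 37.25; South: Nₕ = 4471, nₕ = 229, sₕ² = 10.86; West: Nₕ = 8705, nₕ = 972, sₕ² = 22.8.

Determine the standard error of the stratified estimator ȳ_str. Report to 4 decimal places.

Var(ȳ_str) = Σₕ Wₕ²(1 − fₕ)sₕ²/nₕ with Wₕ = Nₕ/N, N = 26356.
East: Wₕ = 0.09811808; term = 0.09811808²·(1 − 0.11794277)·10.9/305 = 3.0347398 × 10^-4.
Central: Wₕ = 0.40195781; term = 0.40195781²·(1 − 0.16943553)·37.25/1795 = 0.0027848135.
South: Wₕ = 0.16963879; term = 0.16963879²·(1 − 0.05121897)·10.86/229 = 0.0012948238.
West: Wₕ = 0.33028532; term = 0.33028532²·(1 − 0.11165997)·22.8/972 = 0.002273141.
Sum = 0.0066562523.
SE = √(0.0066562523) = 0.0816.

0.0816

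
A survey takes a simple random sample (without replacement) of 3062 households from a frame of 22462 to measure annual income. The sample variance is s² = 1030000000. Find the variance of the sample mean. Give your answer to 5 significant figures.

290530

Under SRS without replacement, Var(ȳ) = (1 − f)·s²/n with f = n/N = 3062/22462 = 0.13631912.
Var(ȳ) = (1 − 0.13631912)·1030000000/3062 = 0.86368088·336381.45 = 290526.23.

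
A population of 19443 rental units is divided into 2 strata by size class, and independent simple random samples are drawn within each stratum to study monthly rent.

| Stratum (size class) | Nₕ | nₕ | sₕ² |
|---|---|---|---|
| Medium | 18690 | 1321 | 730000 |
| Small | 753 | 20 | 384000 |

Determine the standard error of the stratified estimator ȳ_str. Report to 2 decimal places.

Var(ȳ_str) = Σₕ Wₕ²(1 − fₕ)sₕ²/nₕ with Wₕ = Nₕ/N, N = 19443.
Medium: Wₕ = 0.96127141; term = 0.96127141²·(1 − 0.07067951)·730000/1321 = 474.54522.
Small: Wₕ = 0.03872859; term = 0.03872859²·(1 − 0.02656042)·384000/20 = 28.033261.
Sum = 502.57848.
SE = √(502.57848) = 22.42.

22.42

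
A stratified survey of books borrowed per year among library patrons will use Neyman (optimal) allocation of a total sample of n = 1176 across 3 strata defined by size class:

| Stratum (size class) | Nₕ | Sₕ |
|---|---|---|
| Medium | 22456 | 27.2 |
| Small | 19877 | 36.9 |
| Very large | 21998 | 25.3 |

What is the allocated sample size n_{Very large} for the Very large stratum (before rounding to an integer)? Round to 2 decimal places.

Neyman allocation: nₕ = n·NₕSₕ / Σⱼ NⱼSⱼ.
Σ NⱼSⱼ = 22456·27.2 + 19877·36.9 + 21998·25.3 = 1.9008139 × 10^6.
n_{Very large} = 1176·21998·25.3 / (1.9008139 × 10^6) = 344.33.

344.33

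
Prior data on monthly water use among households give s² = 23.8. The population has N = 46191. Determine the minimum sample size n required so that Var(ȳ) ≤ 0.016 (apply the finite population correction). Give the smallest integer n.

Without fpc, n₀ = s²/D = 23.8/0.016 = 1487.5000.
With fpc, (1 − n/N)·s²/n ≤ D requires n ≥ n₀/(1 + n₀/N) = 1487.5000/(1 + 1487.5000/46191) = 1441.0922.
Rounding up, n = 1442.

1442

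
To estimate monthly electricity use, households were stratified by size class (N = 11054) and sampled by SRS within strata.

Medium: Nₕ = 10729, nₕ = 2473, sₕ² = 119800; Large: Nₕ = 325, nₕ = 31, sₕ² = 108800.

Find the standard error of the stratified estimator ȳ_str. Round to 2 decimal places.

Var(ȳ_str) = Σₕ Wₕ²(1 − fₕ)sₕ²/nₕ with Wₕ = Nₕ/N, N = 11054.
Medium: Wₕ = 0.97059888; term = 0.97059888²·(1 − 0.23049678)·119800/2473 = 35.117429.
Large: Wₕ = 0.02940112; term = 0.02940112²·(1 − 0.09538462)·108800/31 = 2.7444731.
Sum = 37.861902.
SE = √(37.861902) = 6.15.

6.15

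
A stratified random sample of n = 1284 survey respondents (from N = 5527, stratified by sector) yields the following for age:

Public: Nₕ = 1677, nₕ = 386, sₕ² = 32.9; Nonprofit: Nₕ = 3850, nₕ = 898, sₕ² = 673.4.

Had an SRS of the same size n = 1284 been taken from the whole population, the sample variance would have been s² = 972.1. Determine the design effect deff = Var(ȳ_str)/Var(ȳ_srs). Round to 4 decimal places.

0.4904

Var(ȳ_str) = Σ Wₕ²(1−fₕ)sₕ²/nₕ with Wₕ = Nₕ/5527:
  Public: (1677/5527)²·(1−386/1677)·32.9/386 = 0.0060407237
  Nonprofit: (3850/5527)²·(1−898/3850)·673.4/898 = 0.27899404
  → Var(ȳ_str) = 0.28503476.
Var(ȳ_srs) = (1 − 1284/5527)·972.1/1284 = 0.58120519.
deff = 0.28503476 / 0.58120519 = 0.4904.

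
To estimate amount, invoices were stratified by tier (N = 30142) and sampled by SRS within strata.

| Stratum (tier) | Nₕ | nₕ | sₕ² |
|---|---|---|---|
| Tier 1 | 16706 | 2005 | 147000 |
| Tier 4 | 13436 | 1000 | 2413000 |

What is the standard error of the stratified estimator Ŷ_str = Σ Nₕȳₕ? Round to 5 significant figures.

649000

Var(Ŷ_str) = Σₕ Nₕ²(1 − fₕ)sₕ²/nₕ.
Tier 1: 16706²·(1 − 2005/16706)·147000/2005 = 1.800621 × 10^10.
Tier 4: 13436²·(1 − 1000/13436)·2413000/1000 = 4.031884 × 10^11.
Sum = 4.2119461 × 10^11.
SE = √(4.2119461 × 10^11) = 649000.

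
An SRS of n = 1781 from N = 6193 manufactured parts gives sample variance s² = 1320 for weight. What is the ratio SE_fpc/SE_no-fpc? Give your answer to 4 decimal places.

f = n/N = 1781/6193 = 0.28758275.
SE_no-fpc = √(s²/n) = 0.86090456; SE_fpc = √((1−f)s²/n) = 0.72664488.
Ratio = √(1−f) = 0.84404813.

0.8440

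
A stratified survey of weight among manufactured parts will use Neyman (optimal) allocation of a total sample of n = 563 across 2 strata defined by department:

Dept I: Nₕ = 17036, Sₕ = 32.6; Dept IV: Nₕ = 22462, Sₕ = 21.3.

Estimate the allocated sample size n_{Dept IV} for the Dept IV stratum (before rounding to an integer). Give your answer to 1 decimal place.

260.6

Neyman allocation: nₕ = n·NₕSₕ / Σⱼ NⱼSⱼ.
Σ NⱼSⱼ = 17036·32.6 + 22462·21.3 = 1.0338142 × 10^6.
n_{Dept IV} = 563·22462·21.3 / (1.0338142 × 10^6) = 260.6.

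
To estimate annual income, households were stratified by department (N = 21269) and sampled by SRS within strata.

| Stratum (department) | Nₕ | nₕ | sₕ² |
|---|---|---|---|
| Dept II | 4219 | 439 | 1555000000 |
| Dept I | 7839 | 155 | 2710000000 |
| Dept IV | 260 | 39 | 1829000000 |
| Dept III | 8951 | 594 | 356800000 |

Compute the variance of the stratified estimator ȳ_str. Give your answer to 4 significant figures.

Var(ȳ_str) = Σₕ Wₕ²(1 − fₕ)sₕ²/nₕ with Wₕ = Nₕ/N, N = 21269.
Dept II: Wₕ = 0.19836382; term = 0.19836382²·(1 − 0.10405309)·1555000000/439 = 124874.3.
Dept I: Wₕ = 0.36856458; term = 0.36856458²·(1 − 0.01977293)·2710000000/155 = 2.3280455 × 10^6.
Dept IV: Wₕ = 0.01222436; term = 0.01222436²·(1 − 0.15000000)·1829000000/39 = 5956.9037.
Dept III: Wₕ = 0.42084724; term = 0.42084724²·(1 − 0.06636130)·356800000/594 = 99326.748.
Sum = 2.5582035 × 10^6.

2.558 × 10^6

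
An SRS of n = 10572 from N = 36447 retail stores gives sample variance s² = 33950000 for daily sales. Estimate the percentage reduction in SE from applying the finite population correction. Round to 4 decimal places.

15.7424

f = n/N = 10572/36447 = 0.29006503.
SE_no-fpc = √(s²/n) = 56.668447; SE_fpc = √((1−f)s²/n) = 47.747496.
Ratio = √(1−f) = 0.84257639. Reduction = 100·(1 − 0.84257639) = 15.7424%.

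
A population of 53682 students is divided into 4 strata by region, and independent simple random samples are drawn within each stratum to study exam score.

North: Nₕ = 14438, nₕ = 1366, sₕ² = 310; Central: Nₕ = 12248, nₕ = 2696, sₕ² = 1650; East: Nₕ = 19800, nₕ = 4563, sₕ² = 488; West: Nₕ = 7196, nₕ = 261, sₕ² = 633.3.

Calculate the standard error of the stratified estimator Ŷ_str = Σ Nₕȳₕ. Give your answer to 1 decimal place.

16364.2

Var(Ŷ_str) = Σₕ Nₕ²(1 − fₕ)sₕ²/nₕ.
North: 14438²·(1 − 1366/14438)·310/1366 = 4.2831183 × 10^7.
Central: 12248²·(1 − 2696/12248)·1650/2696 = 7.1601735 × 10^7.
East: 19800²·(1 − 4563/19800)·488/4563 = 3.2265174 × 10^7.
West: 7196²·(1 − 261/7196)·633.3/261 = 1.2108953 × 10^8.
Sum = 2.6778762 × 10^8.
SE = √(2.6778762 × 10^8) = 16364.2.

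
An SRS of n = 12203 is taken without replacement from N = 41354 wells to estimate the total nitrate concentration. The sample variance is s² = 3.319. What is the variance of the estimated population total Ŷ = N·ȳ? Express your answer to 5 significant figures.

327880

Var(Ŷ) = N²·Var(ȳ) = N²·(1 − n/N)·s²/n.
f = 12203/41354 = 0.29508633; Var(ȳ) = 0.70491367·3.319/12203 = 1.9172404 × 10^-4.
Var(Ŷ) = 41354² · (1.9172404 × 10^-4) = 327877.5.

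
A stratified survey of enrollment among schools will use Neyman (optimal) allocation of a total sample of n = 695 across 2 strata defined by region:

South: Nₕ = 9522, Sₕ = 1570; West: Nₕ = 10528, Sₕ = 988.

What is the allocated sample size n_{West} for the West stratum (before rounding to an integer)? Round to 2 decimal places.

Neyman allocation: nₕ = n·NₕSₕ / Σⱼ NⱼSⱼ.
Σ NⱼSⱼ = 9522·1570 + 10528·988 = 2.5351204 × 10^7.
n_{West} = 695·10528·988 / (2.5351204 × 10^7) = 285.16.

285.16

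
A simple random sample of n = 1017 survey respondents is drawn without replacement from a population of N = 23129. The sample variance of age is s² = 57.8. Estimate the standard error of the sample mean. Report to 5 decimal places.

0.23310

Under SRS without replacement, Var(ȳ) = (1 − f)·s²/n with f = n/N = 1017/23129 = 0.04397077.
Var(ȳ) = (1 − 0.04397077)·57.8/1017 = 0.95602923·0.056833825 = 0.054334798.
SE(ȳ) = √(0.054334798) = 0.23310.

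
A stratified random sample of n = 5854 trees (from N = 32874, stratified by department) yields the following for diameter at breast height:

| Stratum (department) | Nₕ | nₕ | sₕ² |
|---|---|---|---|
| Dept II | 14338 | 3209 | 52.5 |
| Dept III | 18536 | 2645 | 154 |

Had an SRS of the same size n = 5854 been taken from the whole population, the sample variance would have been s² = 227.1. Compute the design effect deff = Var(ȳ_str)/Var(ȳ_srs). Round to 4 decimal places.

0.5734

Var(ȳ_str) = Σ Wₕ²(1−fₕ)sₕ²/nₕ with Wₕ = Nₕ/32874:
  Dept II: (14338/32874)²·(1−3209/14338)·52.5/3209 = 0.0024156233
  Dept III: (18536/32874)²·(1−2645/18536)·154/2645 = 0.015869279
  → Var(ȳ_str) = 0.018284902.
Var(ȳ_srs) = (1 − 5854/32874)·227.1/5854 = 0.031885792.
deff = 0.018284902 / 0.031885792 = 0.5734.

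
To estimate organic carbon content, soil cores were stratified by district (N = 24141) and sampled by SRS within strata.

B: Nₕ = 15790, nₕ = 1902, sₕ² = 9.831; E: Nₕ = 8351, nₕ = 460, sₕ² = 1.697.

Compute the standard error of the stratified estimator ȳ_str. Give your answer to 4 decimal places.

0.0486

Var(ȳ_str) = Σₕ Wₕ²(1 − fₕ)sₕ²/nₕ with Wₕ = Nₕ/N, N = 24141.
B: Wₕ = 0.65407398; term = 0.65407398²·(1 − 0.12045598)·9.831/1902 = 0.0019449055.
E: Wₕ = 0.34592602; term = 0.34592602²·(1 − 0.05508322)·1.697/460 = 4.171421 × 10^-4.
Sum = 0.0023620476.
SE = √(0.0023620476) = 0.0486.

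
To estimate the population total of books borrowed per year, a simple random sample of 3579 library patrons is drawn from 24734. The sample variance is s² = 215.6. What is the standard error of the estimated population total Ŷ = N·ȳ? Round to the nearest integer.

Var(Ŷ) = N²·Var(ȳ) = N²·(1 − n/N)·s²/n.
f = 3579/24734 = 0.14469960; Var(ȳ) = 0.85530040·215.6/3579 = 0.051523544.
Var(Ŷ) = 24734² · 0.051523544 = 3.1520597 × 10^7.
SE(Ŷ) = √(3.1520597 × 10^7) = 5614.

5614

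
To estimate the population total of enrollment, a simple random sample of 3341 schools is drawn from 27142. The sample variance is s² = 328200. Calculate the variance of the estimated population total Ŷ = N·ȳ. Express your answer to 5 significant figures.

Var(Ŷ) = N²·Var(ȳ) = N²·(1 − n/N)·s²/n.
f = 3341/27142 = 0.12309336; Var(ȳ) = 0.87690664·328200/3341 = 86.142101.
Var(Ŷ) = 27142² · 86.142101 = 6.3459866 × 10^10.

6.3460 × 10^10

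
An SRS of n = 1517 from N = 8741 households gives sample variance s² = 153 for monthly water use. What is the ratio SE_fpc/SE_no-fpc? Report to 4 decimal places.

f = n/N = 1517/8741 = 0.17354994.
SE_no-fpc = √(s²/n) = 0.31757984; SE_fpc = √((1−f)s²/n) = 0.28870961.
Ratio = √(1−f) = 0.90909299.

0.9091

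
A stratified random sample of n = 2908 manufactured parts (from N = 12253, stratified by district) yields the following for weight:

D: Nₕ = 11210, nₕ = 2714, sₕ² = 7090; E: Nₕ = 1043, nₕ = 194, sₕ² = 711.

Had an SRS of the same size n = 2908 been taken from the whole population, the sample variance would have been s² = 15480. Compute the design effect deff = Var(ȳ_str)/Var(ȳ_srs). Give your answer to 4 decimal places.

Var(ȳ_str) = Σ Wₕ²(1−fₕ)sₕ²/nₕ with Wₕ = Nₕ/12253:
  D: (11210/12253)²·(1−2714/11210)·7090/2714 = 1.6571875
  E: (1043/12253)²·(1−194/1043)·711/194 = 0.021615984
  → Var(ȳ_str) = 1.6788035.
Var(ȳ_srs) = (1 − 2908/12253)·15480/2908 = 4.0598821.
deff = 1.6788035 / 4.0598821 = 0.4135.

0.4135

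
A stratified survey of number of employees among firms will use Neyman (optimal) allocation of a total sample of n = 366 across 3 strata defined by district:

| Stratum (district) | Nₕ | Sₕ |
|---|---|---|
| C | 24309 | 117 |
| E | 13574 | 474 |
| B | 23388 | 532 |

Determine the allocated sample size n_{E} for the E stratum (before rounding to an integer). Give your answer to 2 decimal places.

Neyman allocation: nₕ = n·NₕSₕ / Σⱼ NⱼSⱼ.
Σ NⱼSⱼ = 24309·117 + 13574·474 + 23388·532 = 2.1720645 × 10^7.
n_{E} = 366·13574·474 / (2.1720645 × 10^7) = 108.42.

108.42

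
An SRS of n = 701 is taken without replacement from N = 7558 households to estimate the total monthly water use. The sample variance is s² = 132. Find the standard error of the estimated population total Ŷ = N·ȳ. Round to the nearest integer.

3124

Var(Ŷ) = N²·Var(ȳ) = N²·(1 − n/N)·s²/n.
f = 701/7558 = 0.09274940; Var(ȳ) = 0.90725060·132/701 = 0.17083749.
Var(Ŷ) = 7558² · 0.17083749 = 9.7588121 × 10^6.
SE(Ŷ) = √(9.7588121 × 10^6) = 3124.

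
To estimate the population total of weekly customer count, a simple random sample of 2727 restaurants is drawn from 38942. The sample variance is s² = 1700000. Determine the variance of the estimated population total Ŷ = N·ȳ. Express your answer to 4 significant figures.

Var(Ŷ) = N²·Var(ȳ) = N²·(1 − n/N)·s²/n.
f = 2727/38942 = 0.07002722; Var(ȳ) = 0.92997278·1700000/2727 = 579.74101.
Var(Ŷ) = 38942² · 579.74101 = 8.7916528 × 10^11.

8.792 × 10^11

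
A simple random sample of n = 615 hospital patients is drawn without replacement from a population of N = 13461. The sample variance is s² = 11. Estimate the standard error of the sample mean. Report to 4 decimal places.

Under SRS without replacement, Var(ȳ) = (1 − f)·s²/n with f = n/N = 615/13461 = 0.04568754.
Var(ȳ) = (1 − 0.04568754)·11/615 = 0.95431246·0.017886179 = 0.017069003.
SE(ȳ) = √(0.017069003) = 0.1306.

0.1306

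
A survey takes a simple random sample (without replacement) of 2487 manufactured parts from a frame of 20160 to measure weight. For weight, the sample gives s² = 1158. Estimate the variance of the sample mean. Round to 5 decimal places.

0.40818

Under SRS without replacement, Var(ȳ) = (1 − f)·s²/n with f = n/N = 2487/20160 = 0.12336310.
Var(ȳ) = (1 − 0.12336310)·1158/2487 = 0.87663690·0.46562123 = 0.40818075.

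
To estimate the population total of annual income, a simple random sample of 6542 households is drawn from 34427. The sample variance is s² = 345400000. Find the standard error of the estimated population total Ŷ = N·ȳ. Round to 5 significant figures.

7.1194 × 10^6

Var(Ŷ) = N²·Var(ȳ) = N²·(1 − n/N)·s²/n.
f = 6542/34427 = 0.19002527; Var(ȳ) = 0.80997473·345400000/6542 = 42764.487.
Var(Ŷ) = 34427² · 42764.487 = 5.0685254 × 10^13.
SE(Ŷ) = √(5.0685254 × 10^13) = 7.1194 × 10^6.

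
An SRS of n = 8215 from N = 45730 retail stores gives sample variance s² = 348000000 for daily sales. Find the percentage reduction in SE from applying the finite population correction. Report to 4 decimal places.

f = n/N = 8215/45730 = 0.17964137.
SE_no-fpc = √(s²/n) = 205.81918; SE_fpc = √((1−f)s²/n) = 186.41794.
Ratio = √(1−f) = 0.90573651. Reduction = 100·(1 − 0.90573651) = 9.4263%.

9.4263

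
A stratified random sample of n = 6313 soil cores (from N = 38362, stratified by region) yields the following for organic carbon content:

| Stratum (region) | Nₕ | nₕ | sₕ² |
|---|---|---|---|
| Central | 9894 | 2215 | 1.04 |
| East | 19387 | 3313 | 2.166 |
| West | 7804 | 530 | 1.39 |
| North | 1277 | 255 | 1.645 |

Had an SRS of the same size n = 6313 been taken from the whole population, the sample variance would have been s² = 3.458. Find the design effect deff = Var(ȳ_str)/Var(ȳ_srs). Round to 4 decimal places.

0.5891

Var(ȳ_str) = Σ Wₕ²(1−fₕ)sₕ²/nₕ with Wₕ = Nₕ/38362:
  Central: (9894/38362)²·(1−2215/9894)·1.04/2215 = 2.4240061 × 10^-5
  East: (19387/38362)²·(1−3313/19387)·2.166/3313 = 1.384424 × 10^-4
  West: (7804/38362)²·(1−530/7804)·1.39/530 = 1.0116424 × 10^-4
  North: (1277/38362)²·(1−255/1277)·1.645/255 = 5.7209089 × 10^-6
  → Var(ȳ_str) = 2.6956761 × 10^-4.
Var(ȳ_srs) = (1 − 6313/38362)·3.458/6313 = 4.5761731 × 10^-4.
deff = (2.6956761 × 10^-4) / (4.5761731 × 10^-4) = 0.5891.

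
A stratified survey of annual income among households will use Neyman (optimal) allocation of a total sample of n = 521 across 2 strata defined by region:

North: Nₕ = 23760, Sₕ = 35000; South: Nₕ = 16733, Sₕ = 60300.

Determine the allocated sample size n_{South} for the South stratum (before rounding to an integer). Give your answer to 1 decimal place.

285.6

Neyman allocation: nₕ = n·NₕSₕ / Σⱼ NⱼSⱼ.
Σ NⱼSⱼ = 23760·35000 + 16733·60300 = 1.8405999 × 10^9.
n_{South} = 521·16733·60300 / (1.8405999 × 10^9) = 285.6.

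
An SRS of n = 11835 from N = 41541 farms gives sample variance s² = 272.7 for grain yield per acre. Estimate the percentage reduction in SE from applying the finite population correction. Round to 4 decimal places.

f = n/N = 11835/41541 = 0.28489926.
SE_no-fpc = √(s²/n) = 0.15179534; SE_fpc = √((1−f)s²/n) = 0.12836365.
Ratio = √(1−f) = 0.84563630. Reduction = 100·(1 − 0.84563630) = 15.4364%.

15.4364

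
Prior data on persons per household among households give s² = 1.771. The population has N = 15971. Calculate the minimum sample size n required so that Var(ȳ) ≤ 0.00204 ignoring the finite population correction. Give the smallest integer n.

869

Without fpc, n₀ = s²/D = 1.771/0.00204 = 868.1373.
Rounding up, n = 869.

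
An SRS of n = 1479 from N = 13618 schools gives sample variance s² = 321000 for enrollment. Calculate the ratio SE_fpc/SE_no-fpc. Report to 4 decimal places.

f = n/N = 1479/13618 = 0.10860626.
SE_no-fpc = √(s²/n) = 14.732228; SE_fpc = √((1−f)s²/n) = 13.909234.
Ratio = √(1−f) = 0.94413651.

0.9441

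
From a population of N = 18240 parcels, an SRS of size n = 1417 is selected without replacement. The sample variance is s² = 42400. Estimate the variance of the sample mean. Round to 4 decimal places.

Under SRS without replacement, Var(ȳ) = (1 − f)·s²/n with f = n/N = 1417/18240 = 0.07768640.
Var(ȳ) = (1 − 0.07768640)·42400/1417 = 0.92231360·29.922371 = 27.59781.

27.5978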